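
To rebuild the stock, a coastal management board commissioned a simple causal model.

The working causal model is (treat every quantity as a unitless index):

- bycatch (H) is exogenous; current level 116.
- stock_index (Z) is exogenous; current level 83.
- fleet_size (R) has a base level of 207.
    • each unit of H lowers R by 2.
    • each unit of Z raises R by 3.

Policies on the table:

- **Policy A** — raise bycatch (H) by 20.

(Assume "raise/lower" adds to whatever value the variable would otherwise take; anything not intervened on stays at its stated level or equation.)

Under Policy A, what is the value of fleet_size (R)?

184

Policy A (H + 20):
  H = 116 + 20 = 136
  Z = 83
  R = 207 − 2·136 + 3·83 = 184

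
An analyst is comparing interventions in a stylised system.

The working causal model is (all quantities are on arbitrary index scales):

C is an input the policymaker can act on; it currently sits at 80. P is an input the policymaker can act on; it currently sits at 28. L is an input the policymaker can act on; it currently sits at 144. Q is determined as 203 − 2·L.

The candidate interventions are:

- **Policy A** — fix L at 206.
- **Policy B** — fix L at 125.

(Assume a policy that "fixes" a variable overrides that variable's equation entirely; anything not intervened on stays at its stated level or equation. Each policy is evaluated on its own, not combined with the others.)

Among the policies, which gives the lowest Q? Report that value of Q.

-209

Policy A (L := 206):
  L = 206
  Q = 203 − 2·206 = -209
Policy B (L := 125):
  L = 125
  Q = 203 − 2·125 = -47
Comparing — Policy A: Q=-209, Policy B: Q=-47. Lowest is -209 (Policy A).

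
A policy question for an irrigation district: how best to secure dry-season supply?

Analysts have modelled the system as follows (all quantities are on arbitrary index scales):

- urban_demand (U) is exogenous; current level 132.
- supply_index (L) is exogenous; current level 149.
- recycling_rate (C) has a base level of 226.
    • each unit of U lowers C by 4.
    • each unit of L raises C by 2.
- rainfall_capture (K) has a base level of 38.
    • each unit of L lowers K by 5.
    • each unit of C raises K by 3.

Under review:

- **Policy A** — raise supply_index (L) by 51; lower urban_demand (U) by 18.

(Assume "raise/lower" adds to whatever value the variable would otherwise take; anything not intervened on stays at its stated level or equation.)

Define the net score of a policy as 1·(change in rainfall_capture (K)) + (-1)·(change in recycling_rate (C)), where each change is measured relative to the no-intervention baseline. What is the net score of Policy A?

Baseline:
  U = 132
  L = 149
  C = 226 − 4·132 + 2·149 = -4
  K = 38 − 5·149 + 3·(-4) = -719
Policy A (L + 51, U − 18):
  U = 132 − 18 = 114
  L = 149 + 51 = 200
  C = 226 − 4·114 + 2·200 = 170
  K = 38 − 5·200 + 3·170 = -452
ΔK = -452 − (-719) = 267; ΔC = 170 − (-4) = 174
Score = 1·267 + (-1)·174 = 93

93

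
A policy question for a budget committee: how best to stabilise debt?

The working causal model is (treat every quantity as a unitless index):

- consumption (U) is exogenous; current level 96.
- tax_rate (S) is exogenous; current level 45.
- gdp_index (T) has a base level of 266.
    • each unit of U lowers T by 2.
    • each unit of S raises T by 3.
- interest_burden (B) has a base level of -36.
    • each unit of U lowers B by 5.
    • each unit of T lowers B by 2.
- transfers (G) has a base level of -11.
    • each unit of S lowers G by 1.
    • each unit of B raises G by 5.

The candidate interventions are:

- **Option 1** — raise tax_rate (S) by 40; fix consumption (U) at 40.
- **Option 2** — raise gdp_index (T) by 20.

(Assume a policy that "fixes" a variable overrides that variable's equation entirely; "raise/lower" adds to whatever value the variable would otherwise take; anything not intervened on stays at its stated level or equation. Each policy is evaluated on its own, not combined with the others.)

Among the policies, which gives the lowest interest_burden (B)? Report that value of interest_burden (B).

Option 1 (S + 40, U := 40):
  U = 40
  S = 45 + 40 = 85
  T = 266 − 2·40 + 3·85 = 441
  B = -36 − 5·40 − 2·441 = -1118
Option 2 (T + 20):
  U = 96
  S = 45
  T = 266 − 2·96 + 3·45 (+20 from intervention) = 229
  B = -36 − 5·96 − 2·229 = -974
Comparing — Option 1: B=-1118, Option 2: B=-974. Lowest is -1118 (Option 1).

-1118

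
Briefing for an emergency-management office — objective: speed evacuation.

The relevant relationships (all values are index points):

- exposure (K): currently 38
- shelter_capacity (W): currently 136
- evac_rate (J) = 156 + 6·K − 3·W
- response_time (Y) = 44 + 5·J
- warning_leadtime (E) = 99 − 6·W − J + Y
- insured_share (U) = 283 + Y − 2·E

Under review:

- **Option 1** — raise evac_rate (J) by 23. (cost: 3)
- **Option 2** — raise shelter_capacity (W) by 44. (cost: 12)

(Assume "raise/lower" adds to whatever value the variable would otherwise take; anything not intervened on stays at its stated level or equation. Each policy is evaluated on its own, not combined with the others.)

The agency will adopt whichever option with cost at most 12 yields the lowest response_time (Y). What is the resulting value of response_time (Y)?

-736

Option 1 (J + 23):
  K = 38
  W = 136
  J = 156 + 6·38 − 3·136 (+23 from intervention) = -1
  Y = 44 + 5·(-1) = 39
Option 2 (W + 44):
  K = 38
  W = 136 + 44 = 180
  J = 156 + 6·38 − 3·180 = -156
  Y = 44 + 5·(-156) = -736
Comparing — Option 1: Y=39, Option 2: Y=-736. Lowest is -736 (Option 2).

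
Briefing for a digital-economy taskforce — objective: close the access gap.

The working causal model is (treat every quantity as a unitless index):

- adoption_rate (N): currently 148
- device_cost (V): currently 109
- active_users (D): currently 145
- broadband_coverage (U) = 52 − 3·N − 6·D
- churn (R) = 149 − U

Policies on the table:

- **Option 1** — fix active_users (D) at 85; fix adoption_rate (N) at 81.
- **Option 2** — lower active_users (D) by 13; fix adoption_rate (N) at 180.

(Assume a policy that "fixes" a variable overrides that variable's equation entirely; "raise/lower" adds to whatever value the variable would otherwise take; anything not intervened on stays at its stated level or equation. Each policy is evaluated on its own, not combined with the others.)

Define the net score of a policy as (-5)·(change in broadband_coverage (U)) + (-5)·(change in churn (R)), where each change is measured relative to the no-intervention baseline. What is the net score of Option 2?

Baseline:
  N = 148
  D = 145
  U = 52 − 3·148 − 6·145 = -1262
  R = 149 − (-1262) = 1411
Option 2 (D − 13, N := 180):
  N = 180
  D = 145 − 13 = 132
  U = 52 − 3·180 − 6·132 = -1280
  R = 149 − (-1280) = 1429
ΔU = -1280 − (-1262) = -18; ΔR = 1429 − 1411 = 18
Score = (-5)·(-18) + (-5)·18 = 0

0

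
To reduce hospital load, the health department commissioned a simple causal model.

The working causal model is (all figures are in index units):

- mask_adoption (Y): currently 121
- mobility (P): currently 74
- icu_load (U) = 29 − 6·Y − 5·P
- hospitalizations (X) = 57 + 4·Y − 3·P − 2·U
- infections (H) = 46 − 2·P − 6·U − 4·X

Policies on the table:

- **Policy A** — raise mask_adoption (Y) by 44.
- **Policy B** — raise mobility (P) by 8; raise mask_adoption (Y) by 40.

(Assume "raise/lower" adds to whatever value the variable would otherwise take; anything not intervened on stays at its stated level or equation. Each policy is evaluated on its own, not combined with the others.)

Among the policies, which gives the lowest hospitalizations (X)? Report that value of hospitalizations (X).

Policy A (Y + 44):
  Y = 121 + 44 = 165
  P = 74
  U = 29 − 6·165 − 5·74 = -1331
  X = 57 + 4·165 − 3·74 − 2·(-1331) = 3157
Policy B (P + 8, Y + 40):
  Y = 121 + 40 = 161
  P = 74 + 8 = 82
  U = 29 − 6·161 − 5·82 = -1347
  X = 57 + 4·161 − 3·82 − 2·(-1347) = 3149
Comparing — Policy A: X=3157, Policy B: X=3149. Lowest is 3149 (Policy B).

3149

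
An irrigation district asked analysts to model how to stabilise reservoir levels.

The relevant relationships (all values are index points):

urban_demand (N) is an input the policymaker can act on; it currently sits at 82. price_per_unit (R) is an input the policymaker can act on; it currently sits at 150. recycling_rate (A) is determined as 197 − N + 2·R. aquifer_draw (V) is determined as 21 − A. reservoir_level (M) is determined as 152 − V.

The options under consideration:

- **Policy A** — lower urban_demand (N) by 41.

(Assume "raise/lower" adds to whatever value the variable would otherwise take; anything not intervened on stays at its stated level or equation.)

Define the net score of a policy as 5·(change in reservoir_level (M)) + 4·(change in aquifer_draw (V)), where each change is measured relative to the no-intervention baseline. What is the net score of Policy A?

41

Baseline:
  N = 82
  R = 150
  A = 197 − 82 + 2·150 = 415
  V = 21 − 415 = -394
  M = 152 − (-394) = 546
Policy A (N − 41):
  N = 82 − 41 = 41
  R = 150
  A = 197 − 41 + 2·150 = 456
  V = 21 − 456 = -435
  M = 152 − (-435) = 587
ΔM = 587 − 546 = 41; ΔV = -435 − (-394) = -41
Score = 5·41 + 4·(-41) = 41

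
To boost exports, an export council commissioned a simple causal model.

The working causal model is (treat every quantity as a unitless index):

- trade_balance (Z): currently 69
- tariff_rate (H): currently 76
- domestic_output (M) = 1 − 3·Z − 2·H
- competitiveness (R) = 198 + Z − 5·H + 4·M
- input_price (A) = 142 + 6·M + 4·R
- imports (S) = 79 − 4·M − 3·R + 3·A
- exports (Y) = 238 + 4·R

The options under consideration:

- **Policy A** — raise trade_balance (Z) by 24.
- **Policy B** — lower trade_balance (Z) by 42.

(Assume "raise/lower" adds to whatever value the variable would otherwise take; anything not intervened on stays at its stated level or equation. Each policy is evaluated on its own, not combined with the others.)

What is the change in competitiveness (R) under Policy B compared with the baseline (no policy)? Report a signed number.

462

Baseline:
  Z = 69
  H = 76
  M = 1 − 3·69 − 2·76 = -358
  R = 198 + 69 − 5·76 + 4·(-358) = -1545
Policy B (Z − 42):
  Z = 69 − 42 = 27
  H = 76
  M = 1 − 3·27 − 2·76 = -232
  R = 198 + 27 − 5·76 + 4·(-232) = -1083
Change in R: -1083 − (-1545) = 462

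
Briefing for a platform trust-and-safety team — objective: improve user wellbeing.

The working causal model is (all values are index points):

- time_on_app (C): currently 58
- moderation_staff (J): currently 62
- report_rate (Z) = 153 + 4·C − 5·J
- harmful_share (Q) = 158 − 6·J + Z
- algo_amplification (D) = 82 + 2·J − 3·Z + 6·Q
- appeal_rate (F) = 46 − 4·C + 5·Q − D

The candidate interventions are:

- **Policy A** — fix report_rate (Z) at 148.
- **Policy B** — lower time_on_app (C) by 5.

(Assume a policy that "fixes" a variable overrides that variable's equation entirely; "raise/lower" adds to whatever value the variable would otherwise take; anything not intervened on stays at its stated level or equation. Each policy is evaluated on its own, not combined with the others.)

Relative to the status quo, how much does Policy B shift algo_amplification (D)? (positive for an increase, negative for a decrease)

Baseline:
  C = 58
  J = 62
  Z = 153 + 4·58 − 5·62 = 75
  Q = 158 − 6·62 + 75 = -139
  D = 82 + 2·62 − 3·75 + 6·(-139) = -853
Policy B (C − 5):
  C = 58 − 5 = 53
  J = 62
  Z = 153 + 4·53 − 5·62 = 55
  Q = 158 − 6·62 + 55 = -159
  D = 82 + 2·62 − 3·55 + 6·(-159) = -913
Change in D: -913 − (-853) = -60

-60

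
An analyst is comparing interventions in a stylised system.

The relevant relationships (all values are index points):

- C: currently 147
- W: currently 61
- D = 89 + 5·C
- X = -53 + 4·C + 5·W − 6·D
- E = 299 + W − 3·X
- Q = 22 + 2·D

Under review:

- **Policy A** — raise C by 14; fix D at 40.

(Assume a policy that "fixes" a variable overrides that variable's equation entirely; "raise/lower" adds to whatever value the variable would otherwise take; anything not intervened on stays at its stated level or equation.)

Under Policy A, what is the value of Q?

102

Policy A (C + 14, D := 40):
  C = 147 + 14 = 161
  D = 40
  Q = 22 + 2·40 = 102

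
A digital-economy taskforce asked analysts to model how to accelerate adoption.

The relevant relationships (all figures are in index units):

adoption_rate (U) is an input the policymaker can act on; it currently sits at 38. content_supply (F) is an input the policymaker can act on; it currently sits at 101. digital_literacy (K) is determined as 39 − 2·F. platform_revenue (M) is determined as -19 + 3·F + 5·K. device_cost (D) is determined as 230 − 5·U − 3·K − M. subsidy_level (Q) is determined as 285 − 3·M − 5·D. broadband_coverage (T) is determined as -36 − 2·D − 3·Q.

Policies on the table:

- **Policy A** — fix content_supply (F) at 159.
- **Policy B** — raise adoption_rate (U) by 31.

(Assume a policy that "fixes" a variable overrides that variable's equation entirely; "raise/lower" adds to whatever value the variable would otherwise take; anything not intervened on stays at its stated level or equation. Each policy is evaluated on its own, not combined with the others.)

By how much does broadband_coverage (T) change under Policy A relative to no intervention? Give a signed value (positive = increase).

Baseline:
  U = 38
  F = 101
  K = 39 − 2·101 = -163
  M = -19 + 3·101 + 5·(-163) = -531
  D = 230 − 5·38 − 3·(-163) − (-531) = 1060
  Q = 285 − 3·(-531) − 5·1060 = -3422
  T = -36 − 2·1060 − 3·(-3422) = 8110
Policy A (F := 159):
  U = 38
  F = 159
  K = 39 − 2·159 = -279
  M = -19 + 3·159 + 5·(-279) = -937
  D = 230 − 5·38 − 3·(-279) − (-937) = 1814
  Q = 285 − 3·(-937) − 5·1814 = -5974
  T = -36 − 2·1814 − 3·(-5974) = 14258
Change in T: 14258 − 8110 = 6148

6148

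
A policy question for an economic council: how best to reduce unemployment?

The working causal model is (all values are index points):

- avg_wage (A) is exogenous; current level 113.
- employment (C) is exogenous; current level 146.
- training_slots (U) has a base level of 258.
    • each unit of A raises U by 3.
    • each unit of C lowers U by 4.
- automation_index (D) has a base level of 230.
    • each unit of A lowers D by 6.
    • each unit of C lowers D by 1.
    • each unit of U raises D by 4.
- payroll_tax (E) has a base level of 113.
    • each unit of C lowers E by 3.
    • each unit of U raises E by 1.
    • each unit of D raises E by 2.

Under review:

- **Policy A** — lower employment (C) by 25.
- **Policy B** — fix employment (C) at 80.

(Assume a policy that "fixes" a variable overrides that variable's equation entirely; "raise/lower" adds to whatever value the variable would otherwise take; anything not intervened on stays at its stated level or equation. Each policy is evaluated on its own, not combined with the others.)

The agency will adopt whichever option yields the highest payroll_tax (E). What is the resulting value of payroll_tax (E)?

Policy A (C − 25):
  A = 113
  C = 146 − 25 = 121
  U = 258 + 3·113 − 4·121 = 113
  D = 230 − 6·113 − 121 + 4·113 = -117
  E = 113 − 3·121 + 113 + 2·(-117) = -371
Policy B (C := 80):
  A = 113
  C = 80
  U = 258 + 3·113 − 4·80 = 277
  D = 230 − 6·113 − 80 + 4·277 = 580
  E = 113 − 3·80 + 277 + 2·580 = 1310
Comparing — Policy A: E=-371, Policy B: E=1310. Highest is 1310 (Policy B).

1310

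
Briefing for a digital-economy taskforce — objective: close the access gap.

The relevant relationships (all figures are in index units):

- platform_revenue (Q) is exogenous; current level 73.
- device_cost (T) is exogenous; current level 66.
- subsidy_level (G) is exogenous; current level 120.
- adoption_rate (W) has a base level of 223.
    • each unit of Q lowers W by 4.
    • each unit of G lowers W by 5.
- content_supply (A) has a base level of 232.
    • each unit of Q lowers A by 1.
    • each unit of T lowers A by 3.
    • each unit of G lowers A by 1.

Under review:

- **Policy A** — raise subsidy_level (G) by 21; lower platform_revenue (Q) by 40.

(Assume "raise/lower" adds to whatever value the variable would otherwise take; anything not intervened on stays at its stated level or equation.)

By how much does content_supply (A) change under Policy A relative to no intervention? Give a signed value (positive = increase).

Baseline:
  Q = 73
  T = 66
  G = 120
  A = 232 − 73 − 3·66 − 120 = -159
Policy A (G + 21, Q − 40):
  Q = 73 − 40 = 33
  T = 66
  G = 120 + 21 = 141
  A = 232 − 33 − 3·66 − 141 = -140
Change in A: -140 − (-159) = 19

19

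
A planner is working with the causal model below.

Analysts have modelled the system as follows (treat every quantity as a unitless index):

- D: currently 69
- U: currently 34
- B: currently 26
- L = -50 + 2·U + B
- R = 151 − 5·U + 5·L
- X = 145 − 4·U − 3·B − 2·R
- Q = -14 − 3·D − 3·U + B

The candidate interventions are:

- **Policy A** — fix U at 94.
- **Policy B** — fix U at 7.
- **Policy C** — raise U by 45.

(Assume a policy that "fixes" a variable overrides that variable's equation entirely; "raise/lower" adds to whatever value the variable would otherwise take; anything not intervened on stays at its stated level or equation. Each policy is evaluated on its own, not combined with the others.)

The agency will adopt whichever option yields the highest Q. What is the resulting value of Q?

Policy A (U := 94):
  D = 69
  U = 94
  B = 26
  Q = -14 − 3·69 − 3·94 + 26 = -477
Policy B (U := 7):
  D = 69
  U = 7
  B = 26
  Q = -14 − 3·69 − 3·7 + 26 = -216
Policy C (U + 45):
  D = 69
  U = 34 + 45 = 79
  B = 26
  Q = -14 − 3·69 − 3·79 + 26 = -432
Comparing — Policy A: Q=-477, Policy B: Q=-216, Policy C: Q=-432. Highest is -216 (Policy B).

-216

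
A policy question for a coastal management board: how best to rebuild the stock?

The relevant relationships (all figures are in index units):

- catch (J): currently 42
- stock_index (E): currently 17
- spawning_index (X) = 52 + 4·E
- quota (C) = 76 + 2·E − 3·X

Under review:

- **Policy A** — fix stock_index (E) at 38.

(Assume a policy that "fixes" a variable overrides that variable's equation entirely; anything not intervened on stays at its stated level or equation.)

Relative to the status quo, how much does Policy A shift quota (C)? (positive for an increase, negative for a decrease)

-210

Baseline:
  E = 17
  X = 52 + 4·17 = 120
  C = 76 + 2·17 − 3·120 = -250
Policy A (E := 38):
  E = 38
  X = 52 + 4·38 = 204
  C = 76 + 2·38 − 3·204 = -460
Change in C: -460 − (-250) = -210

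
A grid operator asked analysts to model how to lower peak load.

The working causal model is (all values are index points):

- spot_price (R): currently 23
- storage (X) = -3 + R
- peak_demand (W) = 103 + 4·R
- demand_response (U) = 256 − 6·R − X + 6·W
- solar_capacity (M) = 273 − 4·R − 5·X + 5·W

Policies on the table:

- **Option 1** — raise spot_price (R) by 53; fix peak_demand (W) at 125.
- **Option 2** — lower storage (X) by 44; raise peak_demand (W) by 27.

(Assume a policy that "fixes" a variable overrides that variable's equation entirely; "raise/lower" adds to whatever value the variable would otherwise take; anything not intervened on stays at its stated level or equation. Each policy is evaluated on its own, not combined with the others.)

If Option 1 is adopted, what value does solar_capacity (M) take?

229

Option 1 (R + 53, W := 125):
  R = 23 + 53 = 76
  X = -3 + 76 = 73
  W = 125
  M = 273 − 4·76 − 5·73 + 5·125 = 229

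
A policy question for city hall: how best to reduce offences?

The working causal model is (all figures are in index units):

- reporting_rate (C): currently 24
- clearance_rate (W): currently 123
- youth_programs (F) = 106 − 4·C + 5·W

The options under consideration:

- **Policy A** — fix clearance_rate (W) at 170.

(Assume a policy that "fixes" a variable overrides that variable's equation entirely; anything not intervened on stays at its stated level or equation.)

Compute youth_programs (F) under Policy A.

Policy A (W := 170):
  C = 24
  W = 170
  F = 106 − 4·24 + 5·170 = 860

860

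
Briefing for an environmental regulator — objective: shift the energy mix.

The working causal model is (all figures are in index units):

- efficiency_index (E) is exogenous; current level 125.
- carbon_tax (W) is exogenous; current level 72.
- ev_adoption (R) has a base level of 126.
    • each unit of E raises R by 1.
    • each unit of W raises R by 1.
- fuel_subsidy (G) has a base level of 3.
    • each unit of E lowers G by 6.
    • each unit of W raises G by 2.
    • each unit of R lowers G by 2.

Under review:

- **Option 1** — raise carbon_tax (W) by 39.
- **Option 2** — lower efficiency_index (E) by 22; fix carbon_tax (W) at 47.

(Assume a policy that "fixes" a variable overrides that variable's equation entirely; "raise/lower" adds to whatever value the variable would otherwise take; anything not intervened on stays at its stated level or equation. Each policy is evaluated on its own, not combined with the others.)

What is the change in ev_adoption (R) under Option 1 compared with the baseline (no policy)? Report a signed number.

Baseline:
  E = 125
  W = 72
  R = 126 + 125 + 72 = 323
Option 1 (W + 39):
  E = 125
  W = 72 + 39 = 111
  R = 126 + 125 + 111 = 362
Change in R: 362 − 323 = 39

39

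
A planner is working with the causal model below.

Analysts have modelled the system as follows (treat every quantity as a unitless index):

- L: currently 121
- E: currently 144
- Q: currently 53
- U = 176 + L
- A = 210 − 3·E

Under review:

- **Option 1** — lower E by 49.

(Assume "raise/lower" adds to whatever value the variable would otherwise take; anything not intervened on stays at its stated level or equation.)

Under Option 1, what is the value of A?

Option 1 (E − 49):
  E = 144 − 49 = 95
  A = 210 − 3·95 = -75

-75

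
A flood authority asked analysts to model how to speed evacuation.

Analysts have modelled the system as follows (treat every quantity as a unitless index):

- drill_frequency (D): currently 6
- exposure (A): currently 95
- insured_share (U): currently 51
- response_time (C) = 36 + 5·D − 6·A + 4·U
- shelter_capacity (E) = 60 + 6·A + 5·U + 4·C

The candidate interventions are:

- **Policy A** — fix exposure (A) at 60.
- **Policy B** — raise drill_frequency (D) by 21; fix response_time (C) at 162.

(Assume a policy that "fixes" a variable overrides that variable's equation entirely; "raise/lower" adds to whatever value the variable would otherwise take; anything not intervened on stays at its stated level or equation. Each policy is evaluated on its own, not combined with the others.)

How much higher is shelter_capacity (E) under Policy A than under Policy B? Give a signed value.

-1218

Policy A (A := 60):
  D = 6
  A = 60
  U = 51
  C = 36 + 5·6 − 6·60 + 4·51 = -90
  E = 60 + 6·60 + 5·51 + 4·(-90) = 315
Policy B (D + 21, C := 162):
  D = 6 + 21 = 27
  A = 95
  U = 51
  C = 162
  E = 60 + 6·95 + 5·51 + 4·162 = 1533
E: 315 − 1533 = -1218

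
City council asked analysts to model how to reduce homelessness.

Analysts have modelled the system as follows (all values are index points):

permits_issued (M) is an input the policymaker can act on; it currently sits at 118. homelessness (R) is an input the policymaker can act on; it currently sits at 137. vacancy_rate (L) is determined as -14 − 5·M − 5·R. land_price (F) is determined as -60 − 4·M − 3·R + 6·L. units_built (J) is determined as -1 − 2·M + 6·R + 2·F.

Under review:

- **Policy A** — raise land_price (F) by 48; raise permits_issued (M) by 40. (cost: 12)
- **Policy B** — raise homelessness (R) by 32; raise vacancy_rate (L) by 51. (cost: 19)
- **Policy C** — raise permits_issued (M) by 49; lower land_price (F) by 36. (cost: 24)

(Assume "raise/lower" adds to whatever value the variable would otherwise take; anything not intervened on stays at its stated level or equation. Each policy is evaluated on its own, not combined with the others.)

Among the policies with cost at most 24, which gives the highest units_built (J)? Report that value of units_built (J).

Policy A (F + 48, M + 40):
  M = 118 + 40 = 158
  R = 137
  L = -14 − 5·158 − 5·137 = -1489
  F = -60 − 4·158 − 3·137 + 6·(-1489) (+48 from intervention) = -9989
  J = -1 − 2·158 + 6·137 + 2·(-9989) = -19473
Policy B (R + 32, L + 51):
  M = 118
  R = 137 + 32 = 169
  L = -14 − 5·118 − 5·169 (+51 from intervention) = -1398
  F = -60 − 4·118 − 3·169 + 6·(-1398) = -9427
  J = -1 − 2·118 + 6·169 + 2·(-9427) = -18077
Policy C (M + 49, F − 36):
  M = 118 + 49 = 167
  R = 137
  L = -14 − 5·167 − 5·137 = -1534
  F = -60 − 4·167 − 3·137 + 6·(-1534) (−36 from intervention) = -10379
  J = -1 − 2·167 + 6·137 + 2·(-10379) = -20271
Comparing — Policy A: J=-19473, Policy B: J=-18077, Policy C: J=-20271. Highest is -18077 (Policy B).

-18077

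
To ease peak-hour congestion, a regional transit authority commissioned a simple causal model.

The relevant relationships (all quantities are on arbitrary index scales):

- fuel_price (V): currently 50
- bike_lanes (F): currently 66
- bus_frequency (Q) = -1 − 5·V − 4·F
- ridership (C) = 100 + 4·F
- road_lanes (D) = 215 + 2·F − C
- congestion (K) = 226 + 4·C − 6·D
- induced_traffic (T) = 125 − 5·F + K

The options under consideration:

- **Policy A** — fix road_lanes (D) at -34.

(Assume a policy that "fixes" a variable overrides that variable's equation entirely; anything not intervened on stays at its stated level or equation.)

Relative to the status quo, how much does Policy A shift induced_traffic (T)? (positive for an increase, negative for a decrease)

102

Baseline:
  F = 66
  C = 100 + 4·66 = 364
  D = 215 + 2·66 − 364 = -17
  K = 226 + 4·364 − 6·(-17) = 1784
  T = 125 − 5·66 + 1784 = 1579
Policy A (D := -34):
  F = 66
  C = 100 + 4·66 = 364
  D = -34
  K = 226 + 4·364 − 6·(-34) = 1886
  T = 125 − 5·66 + 1886 = 1681
Change in T: 1681 − 1579 = 102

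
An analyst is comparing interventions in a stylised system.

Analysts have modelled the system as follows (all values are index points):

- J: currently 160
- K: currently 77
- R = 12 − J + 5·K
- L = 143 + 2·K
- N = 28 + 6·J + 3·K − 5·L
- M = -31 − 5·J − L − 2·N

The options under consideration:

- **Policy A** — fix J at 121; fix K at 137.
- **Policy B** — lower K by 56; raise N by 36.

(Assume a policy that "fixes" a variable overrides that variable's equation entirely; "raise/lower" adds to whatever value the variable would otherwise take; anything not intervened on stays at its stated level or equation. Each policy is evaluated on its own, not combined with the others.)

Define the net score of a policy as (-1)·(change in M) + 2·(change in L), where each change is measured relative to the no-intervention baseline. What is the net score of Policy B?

520

Baseline:
  J = 160
  K = 77
  L = 143 + 2·77 = 297
  N = 28 + 6·160 + 3·77 − 5·297 = -266
  M = -31 − 5·160 − 297 − 2·(-266) = -596
Policy B (K − 56, N + 36):
  J = 160
  K = 77 − 56 = 21
  L = 143 + 2·21 = 185
  N = 28 + 6·160 + 3·21 − 5·185 (+36 from intervention) = 162
  M = -31 − 5·160 − 185 − 2·162 = -1340
ΔM = -1340 − (-596) = -744; ΔL = 185 − 297 = -112
Score = (-1)·(-744) + 2·(-112) = 520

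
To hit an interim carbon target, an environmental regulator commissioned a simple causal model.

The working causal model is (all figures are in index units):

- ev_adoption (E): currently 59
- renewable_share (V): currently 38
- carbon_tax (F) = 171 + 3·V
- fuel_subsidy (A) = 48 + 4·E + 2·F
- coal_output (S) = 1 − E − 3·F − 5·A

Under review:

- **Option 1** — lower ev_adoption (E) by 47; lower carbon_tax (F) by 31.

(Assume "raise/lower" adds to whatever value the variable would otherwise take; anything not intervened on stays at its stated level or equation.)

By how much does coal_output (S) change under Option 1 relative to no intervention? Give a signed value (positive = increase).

Baseline:
  E = 59
  V = 38
  F = 171 + 3·38 = 285
  A = 48 + 4·59 + 2·285 = 854
  S = 1 − 59 − 3·285 − 5·854 = -5183
Option 1 (E − 47, F − 31):
  E = 59 − 47 = 12
  V = 38
  F = 171 + 3·38 (−31 from intervention) = 254
  A = 48 + 4·12 + 2·254 = 604
  S = 1 − 12 − 3·254 − 5·604 = -3793
Change in S: -3793 − (-5183) = 1390

1390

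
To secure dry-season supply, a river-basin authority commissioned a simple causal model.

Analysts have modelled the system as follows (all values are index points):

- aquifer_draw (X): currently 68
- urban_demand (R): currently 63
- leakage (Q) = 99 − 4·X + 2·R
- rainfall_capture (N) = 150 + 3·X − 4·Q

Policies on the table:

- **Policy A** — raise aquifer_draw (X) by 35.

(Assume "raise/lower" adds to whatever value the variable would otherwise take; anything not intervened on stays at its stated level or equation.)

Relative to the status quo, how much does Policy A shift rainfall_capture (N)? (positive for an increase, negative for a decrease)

Baseline:
  X = 68
  R = 63
  Q = 99 − 4·68 + 2·63 = -47
  N = 150 + 3·68 − 4·(-47) = 542
Policy A (X + 35):
  X = 68 + 35 = 103
  R = 63
  Q = 99 − 4·103 + 2·63 = -187
  N = 150 + 3·103 − 4·(-187) = 1207
Change in N: 1207 − 542 = 665

665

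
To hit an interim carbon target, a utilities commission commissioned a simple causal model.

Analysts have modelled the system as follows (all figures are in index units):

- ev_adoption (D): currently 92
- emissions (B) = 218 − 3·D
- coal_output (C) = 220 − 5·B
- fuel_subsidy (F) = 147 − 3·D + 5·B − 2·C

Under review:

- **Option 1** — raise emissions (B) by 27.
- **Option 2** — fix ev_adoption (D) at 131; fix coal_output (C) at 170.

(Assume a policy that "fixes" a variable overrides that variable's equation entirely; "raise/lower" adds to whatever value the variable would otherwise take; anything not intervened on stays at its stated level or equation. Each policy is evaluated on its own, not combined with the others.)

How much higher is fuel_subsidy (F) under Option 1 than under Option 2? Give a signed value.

427

Option 1 (B + 27):
  D = 92
  B = 218 − 3·92 (+27 from intervention) = -31
  C = 220 − 5·(-31) = 375
  F = 147 − 3·92 + 5·(-31) − 2·375 = -1034
Option 2 (D := 131, C := 170):
  D = 131
  B = 218 − 3·131 = -175
  C = 170
  F = 147 − 3·131 + 5·(-175) − 2·170 = -1461
F: -1034 − (-1461) = 427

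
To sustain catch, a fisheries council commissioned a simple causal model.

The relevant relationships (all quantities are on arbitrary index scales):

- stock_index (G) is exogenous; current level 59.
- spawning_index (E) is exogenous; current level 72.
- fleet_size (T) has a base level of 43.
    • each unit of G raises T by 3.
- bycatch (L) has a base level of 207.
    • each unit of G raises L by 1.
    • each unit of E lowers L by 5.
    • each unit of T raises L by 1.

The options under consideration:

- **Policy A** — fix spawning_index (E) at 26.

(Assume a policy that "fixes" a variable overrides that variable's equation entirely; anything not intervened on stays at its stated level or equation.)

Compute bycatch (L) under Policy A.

Policy A (E := 26):
  G = 59
  E = 26
  T = 43 + 3·59 = 220
  L = 207 + 59 − 5·26 + 220 = 356

356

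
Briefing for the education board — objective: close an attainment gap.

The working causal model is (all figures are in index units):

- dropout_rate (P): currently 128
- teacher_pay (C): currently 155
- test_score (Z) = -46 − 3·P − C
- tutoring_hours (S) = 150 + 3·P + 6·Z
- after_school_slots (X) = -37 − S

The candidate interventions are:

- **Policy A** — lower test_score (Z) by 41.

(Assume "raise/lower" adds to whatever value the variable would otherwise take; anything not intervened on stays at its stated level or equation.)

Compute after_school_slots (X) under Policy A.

Policy A (Z − 41):
  P = 128
  C = 155
  Z = -46 − 3·128 − 155 (−41 from intervention) = -626
  S = 150 + 3·128 + 6·(-626) = -3222
  X = -37 − (-3222) = 3185

3185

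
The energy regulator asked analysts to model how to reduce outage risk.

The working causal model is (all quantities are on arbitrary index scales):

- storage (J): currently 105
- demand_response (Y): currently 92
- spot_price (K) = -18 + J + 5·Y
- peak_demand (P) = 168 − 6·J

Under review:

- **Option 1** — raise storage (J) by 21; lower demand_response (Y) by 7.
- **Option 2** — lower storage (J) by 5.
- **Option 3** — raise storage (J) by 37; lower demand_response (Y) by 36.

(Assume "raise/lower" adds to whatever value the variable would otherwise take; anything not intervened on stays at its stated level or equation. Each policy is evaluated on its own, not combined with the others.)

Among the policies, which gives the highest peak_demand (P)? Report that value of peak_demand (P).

-432

Option 1 (J + 21, Y − 7):
  J = 105 + 21 = 126
  P = 168 − 6·126 = -588
Option 2 (J − 5):
  J = 105 − 5 = 100
  P = 168 − 6·100 = -432
Option 3 (J + 37, Y − 36):
  J = 105 + 37 = 142
  P = 168 − 6·142 = -684
Comparing — Option 1: P=-588, Option 2: P=-432, Option 3: P=-684. Highest is -432 (Option 2).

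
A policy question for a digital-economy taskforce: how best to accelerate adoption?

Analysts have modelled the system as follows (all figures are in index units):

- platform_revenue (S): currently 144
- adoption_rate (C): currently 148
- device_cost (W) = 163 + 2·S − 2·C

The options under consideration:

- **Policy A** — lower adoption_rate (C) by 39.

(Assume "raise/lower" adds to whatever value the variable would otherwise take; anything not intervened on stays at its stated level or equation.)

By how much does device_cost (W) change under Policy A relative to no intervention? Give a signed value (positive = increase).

78

Baseline:
  S = 144
  C = 148
  W = 163 + 2·144 − 2·148 = 155
Policy A (C − 39):
  S = 144
  C = 148 − 39 = 109
  W = 163 + 2·144 − 2·109 = 233
Change in W: 233 − 155 = 78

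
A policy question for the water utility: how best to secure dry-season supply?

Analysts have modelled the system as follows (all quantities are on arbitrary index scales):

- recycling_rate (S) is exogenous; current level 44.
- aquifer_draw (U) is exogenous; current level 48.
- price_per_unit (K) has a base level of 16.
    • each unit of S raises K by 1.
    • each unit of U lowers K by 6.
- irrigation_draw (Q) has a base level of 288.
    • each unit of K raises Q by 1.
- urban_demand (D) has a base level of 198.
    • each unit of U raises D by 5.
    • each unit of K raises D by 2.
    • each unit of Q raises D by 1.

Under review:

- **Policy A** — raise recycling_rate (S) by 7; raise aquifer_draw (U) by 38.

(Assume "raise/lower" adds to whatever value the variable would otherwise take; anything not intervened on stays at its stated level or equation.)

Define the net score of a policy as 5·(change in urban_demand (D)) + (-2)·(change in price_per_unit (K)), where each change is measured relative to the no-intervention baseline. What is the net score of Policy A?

Baseline:
  S = 44
  U = 48
  K = 16 + 44 − 6·48 = -228
  Q = 288 + (-228) = 60
  D = 198 + 5·48 + 2·(-228) + 60 = 42
Policy A (S + 7, U + 38):
  S = 44 + 7 = 51
  U = 48 + 38 = 86
  K = 16 + 51 − 6·86 = -449
  Q = 288 + (-449) = -161
  D = 198 + 5·86 + 2·(-449) + (-161) = -431
ΔD = -431 − 42 = -473; ΔK = -449 − (-228) = -221
Score = 5·(-473) + (-2)·(-221) = -1923

-1923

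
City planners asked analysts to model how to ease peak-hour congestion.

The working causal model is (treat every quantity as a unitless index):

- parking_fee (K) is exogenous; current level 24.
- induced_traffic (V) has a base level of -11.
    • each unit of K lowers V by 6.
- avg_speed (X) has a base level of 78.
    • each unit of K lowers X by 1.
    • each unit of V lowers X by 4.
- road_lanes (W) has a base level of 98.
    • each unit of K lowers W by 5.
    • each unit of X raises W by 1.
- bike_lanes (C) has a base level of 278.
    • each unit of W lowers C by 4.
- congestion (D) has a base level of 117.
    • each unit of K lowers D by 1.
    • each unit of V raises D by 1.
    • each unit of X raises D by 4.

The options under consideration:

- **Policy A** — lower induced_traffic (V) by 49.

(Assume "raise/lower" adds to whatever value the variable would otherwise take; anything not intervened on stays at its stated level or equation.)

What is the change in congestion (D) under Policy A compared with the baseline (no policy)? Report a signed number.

735

Baseline:
  K = 24
  V = -11 − 6·24 = -155
  X = 78 − 24 − 4·(-155) = 674
  D = 117 − 24 + (-155) + 4·674 = 2634
Policy A (V − 49):
  K = 24
  V = -11 − 6·24 (−49 from intervention) = -204
  X = 78 − 24 − 4·(-204) = 870
  D = 117 − 24 + (-204) + 4·870 = 3369
Change in D: 3369 − 2634 = 735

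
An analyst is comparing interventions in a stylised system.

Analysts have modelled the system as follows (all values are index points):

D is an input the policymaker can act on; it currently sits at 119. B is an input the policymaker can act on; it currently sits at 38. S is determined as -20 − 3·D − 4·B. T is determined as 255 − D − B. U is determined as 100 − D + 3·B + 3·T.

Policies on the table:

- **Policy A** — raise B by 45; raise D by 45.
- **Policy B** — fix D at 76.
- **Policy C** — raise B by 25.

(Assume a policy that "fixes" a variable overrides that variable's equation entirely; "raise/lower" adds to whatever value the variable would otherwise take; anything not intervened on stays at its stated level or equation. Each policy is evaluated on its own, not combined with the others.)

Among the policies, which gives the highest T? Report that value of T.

141

Policy A (B + 45, D + 45):
  D = 119 + 45 = 164
  B = 38 + 45 = 83
  T = 255 − 164 − 83 = 8
Policy B (D := 76):
  D = 76
  B = 38
  T = 255 − 76 − 38 = 141
Policy C (B + 25):
  D = 119
  B = 38 + 25 = 63
  T = 255 − 119 − 63 = 73
Comparing — Policy A: T=8, Policy B: T=141, Policy C: T=73. Highest is 141 (Policy B).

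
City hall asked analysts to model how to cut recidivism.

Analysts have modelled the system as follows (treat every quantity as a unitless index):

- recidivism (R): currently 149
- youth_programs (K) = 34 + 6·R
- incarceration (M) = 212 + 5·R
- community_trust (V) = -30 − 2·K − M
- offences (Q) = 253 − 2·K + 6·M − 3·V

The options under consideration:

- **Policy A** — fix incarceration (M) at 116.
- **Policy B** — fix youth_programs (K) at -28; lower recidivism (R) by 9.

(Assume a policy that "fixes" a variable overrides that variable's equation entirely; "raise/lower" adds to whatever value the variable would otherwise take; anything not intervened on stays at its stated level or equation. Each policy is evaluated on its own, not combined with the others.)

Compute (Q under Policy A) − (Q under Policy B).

Policy A (M := 116):
  R = 149
  K = 34 + 6·149 = 928
  M = 116
  V = -30 − 2·928 − 116 = -2002
  Q = 253 − 2·928 + 6·116 − 3·(-2002) = 5099
Policy B (K := -28, R − 9):
  R = 149 − 9 = 140
  K = -28
  M = 212 + 5·140 = 912
  V = -30 − 2·(-28) − 912 = -886
  Q = 253 − 2·(-28) + 6·912 − 3·(-886) = 8439
Q: 5099 − 8439 = -3340

-3340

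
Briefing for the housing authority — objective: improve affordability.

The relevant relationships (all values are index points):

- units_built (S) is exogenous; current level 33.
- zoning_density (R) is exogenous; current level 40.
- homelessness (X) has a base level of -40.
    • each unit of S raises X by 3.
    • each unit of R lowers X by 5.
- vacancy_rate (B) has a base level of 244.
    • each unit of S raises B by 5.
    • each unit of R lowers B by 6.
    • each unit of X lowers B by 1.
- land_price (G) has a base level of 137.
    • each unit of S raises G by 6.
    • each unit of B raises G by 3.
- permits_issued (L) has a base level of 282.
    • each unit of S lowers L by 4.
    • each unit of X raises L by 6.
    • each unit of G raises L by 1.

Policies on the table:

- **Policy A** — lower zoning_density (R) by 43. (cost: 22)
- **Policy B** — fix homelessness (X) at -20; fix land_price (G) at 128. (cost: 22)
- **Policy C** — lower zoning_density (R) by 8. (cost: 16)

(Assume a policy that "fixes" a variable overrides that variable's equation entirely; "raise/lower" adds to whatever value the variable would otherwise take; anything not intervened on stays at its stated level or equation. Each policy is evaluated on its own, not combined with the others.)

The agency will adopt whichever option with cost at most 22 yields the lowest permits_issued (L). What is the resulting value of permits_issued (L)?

158

Policy A (R − 43):
  S = 33
  R = 40 − 43 = -3
  X = -40 + 3·33 − 5·(-3) = 74
  B = 244 + 5·33 − 6·(-3) − 74 = 353
  G = 137 + 6·33 + 3·353 = 1394
  L = 282 − 4·33 + 6·74 + 1394 = 1988
Policy B (X := -20, G := 128):
  S = 33
  R = 40
  X = -20
  B = 244 + 5·33 − 6·40 − (-20) = 189
  G = 128
  L = 282 − 4·33 + 6·(-20) + 128 = 158
Policy C (R − 8):
  S = 33
  R = 40 − 8 = 32
  X = -40 + 3·33 − 5·32 = -101
  B = 244 + 5·33 − 6·32 − (-101) = 318
  G = 137 + 6·33 + 3·318 = 1289
  L = 282 − 4·33 + 6·(-101) + 1289 = 833
Comparing — Policy A: L=1988, Policy B: L=158, Policy C: L=833. Lowest is 158 (Policy B).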